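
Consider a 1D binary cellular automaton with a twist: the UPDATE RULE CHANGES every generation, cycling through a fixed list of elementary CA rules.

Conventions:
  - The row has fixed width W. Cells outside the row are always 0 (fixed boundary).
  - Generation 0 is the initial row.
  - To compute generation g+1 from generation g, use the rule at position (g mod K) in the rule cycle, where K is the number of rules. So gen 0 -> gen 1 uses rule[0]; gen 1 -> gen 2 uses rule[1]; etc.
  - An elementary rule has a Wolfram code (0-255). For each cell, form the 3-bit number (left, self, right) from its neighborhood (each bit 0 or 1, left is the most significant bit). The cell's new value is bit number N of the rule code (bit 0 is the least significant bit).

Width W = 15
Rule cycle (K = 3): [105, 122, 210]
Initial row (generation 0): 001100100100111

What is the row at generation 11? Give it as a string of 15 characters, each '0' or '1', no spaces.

Answer: 111000011110110

Derivation:
Gen 0: 001100100100111
Gen 1 (rule 105): 101100000000101
Gen 2 (rule 122): 011110000001010
Gen 3 (rule 210): 101111000010001
Gen 4 (rule 105): 011001011000100
Gen 5 (rule 122): 111110111101010
Gen 6 (rule 210): 011110011100001
Gen 7 (rule 105): 010010010101100
Gen 8 (rule 122): 101101101011110
Gen 9 (rule 210): 000100100001111
Gen 10 (rule 105): 110000001101001
Gen 11 (rule 122): 111000011110110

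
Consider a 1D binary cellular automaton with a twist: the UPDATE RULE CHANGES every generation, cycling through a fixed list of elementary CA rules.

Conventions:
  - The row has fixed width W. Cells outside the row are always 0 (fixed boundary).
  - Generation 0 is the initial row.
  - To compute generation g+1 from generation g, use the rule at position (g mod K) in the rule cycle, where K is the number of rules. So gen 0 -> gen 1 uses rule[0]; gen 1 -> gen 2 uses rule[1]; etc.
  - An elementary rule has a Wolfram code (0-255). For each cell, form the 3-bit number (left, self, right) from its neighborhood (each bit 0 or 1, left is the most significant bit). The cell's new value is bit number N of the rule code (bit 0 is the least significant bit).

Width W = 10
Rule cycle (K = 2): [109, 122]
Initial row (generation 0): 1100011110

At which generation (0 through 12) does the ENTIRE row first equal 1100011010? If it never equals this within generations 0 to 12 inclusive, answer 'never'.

Gen 0: 1100011110
Gen 1 (rule 109): 1101010010
Gen 2 (rule 122): 1110101101
Gen 3 (rule 109): 1011111111
Gen 4 (rule 122): 0110000001
Gen 5 (rule 109): 0110111101
Gen 6 (rule 122): 1111100110
Gen 7 (rule 109): 1000100110
Gen 8 (rule 122): 0101011111
Gen 9 (rule 109): 0111110001
Gen 10 (rule 122): 1100011010
Gen 11 (rule 109): 1101011110
Gen 12 (rule 122): 1110110011

Answer: 10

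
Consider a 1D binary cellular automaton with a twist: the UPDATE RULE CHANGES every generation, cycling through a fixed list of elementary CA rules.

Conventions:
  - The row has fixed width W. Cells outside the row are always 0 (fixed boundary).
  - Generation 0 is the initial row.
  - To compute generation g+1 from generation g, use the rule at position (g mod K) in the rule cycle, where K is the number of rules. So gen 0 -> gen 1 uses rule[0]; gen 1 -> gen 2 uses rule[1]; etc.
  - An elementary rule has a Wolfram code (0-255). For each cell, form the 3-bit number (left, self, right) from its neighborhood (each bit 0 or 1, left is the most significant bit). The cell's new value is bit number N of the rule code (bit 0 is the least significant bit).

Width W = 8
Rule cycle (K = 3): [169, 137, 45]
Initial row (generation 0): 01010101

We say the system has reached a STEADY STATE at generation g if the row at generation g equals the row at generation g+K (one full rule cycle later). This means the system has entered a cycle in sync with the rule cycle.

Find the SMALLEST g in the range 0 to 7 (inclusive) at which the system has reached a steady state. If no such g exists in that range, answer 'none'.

Gen 0: 01010101
Gen 1 (rule 169): 00101010
Gen 2 (rule 137): 10000000
Gen 3 (rule 45): 10111111
Gen 4 (rule 169): 01111110
Gen 5 (rule 137): 01111100
Gen 6 (rule 45): 01000001
Gen 7 (rule 169): 00011100
Gen 8 (rule 137): 11011001
Gen 9 (rule 45): 10110001
Gen 10 (rule 169): 01100100

Answer: none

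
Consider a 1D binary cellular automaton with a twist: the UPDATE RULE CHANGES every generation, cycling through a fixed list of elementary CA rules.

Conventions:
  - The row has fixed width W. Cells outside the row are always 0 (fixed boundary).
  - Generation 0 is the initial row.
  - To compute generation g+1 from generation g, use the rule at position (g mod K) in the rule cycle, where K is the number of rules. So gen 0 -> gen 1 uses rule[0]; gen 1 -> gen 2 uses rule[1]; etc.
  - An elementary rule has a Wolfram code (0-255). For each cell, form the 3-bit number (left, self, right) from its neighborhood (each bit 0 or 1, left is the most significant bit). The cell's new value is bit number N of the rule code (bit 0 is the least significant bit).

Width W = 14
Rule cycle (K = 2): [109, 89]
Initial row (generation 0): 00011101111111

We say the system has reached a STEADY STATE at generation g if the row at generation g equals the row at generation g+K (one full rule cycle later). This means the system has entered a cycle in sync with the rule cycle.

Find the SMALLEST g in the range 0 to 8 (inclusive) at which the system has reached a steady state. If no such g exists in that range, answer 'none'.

Answer: 5

Derivation:
Gen 0: 00011101111111
Gen 1 (rule 109): 11010111000001
Gen 2 (rule 89): 11000101111100
Gen 3 (rule 109): 11010111000101
Gen 4 (rule 89): 11000101110000
Gen 5 (rule 109): 11010111010111
Gen 6 (rule 89): 11000101000101
Gen 7 (rule 109): 11010111010111
Gen 8 (rule 89): 11000101000101
Gen 9 (rule 109): 11010111010111
Gen 10 (rule 89): 11000101000101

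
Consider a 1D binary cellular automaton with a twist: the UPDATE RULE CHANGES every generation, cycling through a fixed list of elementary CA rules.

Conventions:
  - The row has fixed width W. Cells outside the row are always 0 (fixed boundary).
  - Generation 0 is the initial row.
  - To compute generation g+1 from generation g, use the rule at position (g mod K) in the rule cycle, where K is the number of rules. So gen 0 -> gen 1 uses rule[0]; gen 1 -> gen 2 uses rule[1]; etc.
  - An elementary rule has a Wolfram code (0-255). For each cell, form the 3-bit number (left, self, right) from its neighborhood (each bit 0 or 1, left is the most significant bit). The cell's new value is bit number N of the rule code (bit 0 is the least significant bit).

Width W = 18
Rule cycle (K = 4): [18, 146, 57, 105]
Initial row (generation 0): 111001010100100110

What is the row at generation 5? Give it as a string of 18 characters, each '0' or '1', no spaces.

Answer: 000001001101100001

Derivation:
Gen 0: 111001010100100110
Gen 1 (rule 18): 000110000011011001
Gen 2 (rule 146): 001001000100000110
Gen 3 (rule 57): 100100110011110101
Gen 4 (rule 105): 000000110010011010
Gen 5 (rule 18): 000001001101100001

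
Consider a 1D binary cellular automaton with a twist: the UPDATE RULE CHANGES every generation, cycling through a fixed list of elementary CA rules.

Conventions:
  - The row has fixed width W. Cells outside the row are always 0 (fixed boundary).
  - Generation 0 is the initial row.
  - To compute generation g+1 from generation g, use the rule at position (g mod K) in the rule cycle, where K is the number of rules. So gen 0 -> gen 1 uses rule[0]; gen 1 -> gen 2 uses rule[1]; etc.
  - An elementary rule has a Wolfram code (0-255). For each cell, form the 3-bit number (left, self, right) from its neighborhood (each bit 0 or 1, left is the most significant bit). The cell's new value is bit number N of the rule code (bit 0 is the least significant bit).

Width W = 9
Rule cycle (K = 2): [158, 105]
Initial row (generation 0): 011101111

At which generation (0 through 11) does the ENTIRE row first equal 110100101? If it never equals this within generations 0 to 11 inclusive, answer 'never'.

Gen 0: 011101111
Gen 1 (rule 158): 111001110
Gen 2 (rule 105): 101001010
Gen 3 (rule 158): 101111011
Gen 4 (rule 105): 011001111
Gen 5 (rule 158): 110111110
Gen 6 (rule 105): 111100010
Gen 7 (rule 158): 111010111
Gen 8 (rule 105): 101101101
Gen 9 (rule 158): 101001001
Gen 10 (rule 105): 010000000
Gen 11 (rule 158): 111000000

Answer: never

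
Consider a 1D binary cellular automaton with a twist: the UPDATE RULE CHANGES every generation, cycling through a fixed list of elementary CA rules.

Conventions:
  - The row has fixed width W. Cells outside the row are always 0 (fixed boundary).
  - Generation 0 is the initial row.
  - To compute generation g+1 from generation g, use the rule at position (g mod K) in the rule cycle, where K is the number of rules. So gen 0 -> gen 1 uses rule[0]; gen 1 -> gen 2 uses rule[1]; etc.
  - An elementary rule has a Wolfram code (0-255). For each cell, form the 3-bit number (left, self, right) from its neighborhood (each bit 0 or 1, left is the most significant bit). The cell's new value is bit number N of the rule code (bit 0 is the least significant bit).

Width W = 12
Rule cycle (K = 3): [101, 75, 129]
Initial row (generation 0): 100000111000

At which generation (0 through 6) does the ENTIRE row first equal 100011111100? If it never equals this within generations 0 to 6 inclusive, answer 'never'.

Answer: 6

Derivation:
Gen 0: 100000111000
Gen 1 (rule 101): 101110001011
Gen 2 (rule 75): 001010110011
Gen 3 (rule 129): 100000000000
Gen 4 (rule 101): 101111111111
Gen 5 (rule 75): 001000000001
Gen 6 (rule 129): 100011111100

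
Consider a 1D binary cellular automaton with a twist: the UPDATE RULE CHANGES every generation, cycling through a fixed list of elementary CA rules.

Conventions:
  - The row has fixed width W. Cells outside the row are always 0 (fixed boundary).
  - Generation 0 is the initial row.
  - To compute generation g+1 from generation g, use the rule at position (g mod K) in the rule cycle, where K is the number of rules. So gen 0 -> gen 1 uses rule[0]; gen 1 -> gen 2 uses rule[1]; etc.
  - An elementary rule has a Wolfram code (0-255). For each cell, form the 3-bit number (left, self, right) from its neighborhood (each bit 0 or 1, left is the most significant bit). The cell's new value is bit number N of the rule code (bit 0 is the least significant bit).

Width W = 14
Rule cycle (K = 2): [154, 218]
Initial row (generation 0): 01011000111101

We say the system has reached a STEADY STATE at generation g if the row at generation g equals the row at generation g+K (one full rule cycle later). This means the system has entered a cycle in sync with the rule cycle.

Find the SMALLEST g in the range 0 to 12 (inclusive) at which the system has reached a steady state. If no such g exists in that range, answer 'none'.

Answer: 8

Derivation:
Gen 0: 01011000111101
Gen 1 (rule 154): 10010101111000
Gen 2 (rule 218): 01100001111100
Gen 3 (rule 154): 11010011111010
Gen 4 (rule 218): 11001111111001
Gen 5 (rule 154): 10111111110110
Gen 6 (rule 218): 00111111110111
Gen 7 (rule 154): 01111111100110
Gen 8 (rule 218): 11111111111111
Gen 9 (rule 154): 11111111111110
Gen 10 (rule 218): 11111111111111
Gen 11 (rule 154): 11111111111110
Gen 12 (rule 218): 11111111111111
Gen 13 (rule 154): 11111111111110
Gen 14 (rule 218): 11111111111111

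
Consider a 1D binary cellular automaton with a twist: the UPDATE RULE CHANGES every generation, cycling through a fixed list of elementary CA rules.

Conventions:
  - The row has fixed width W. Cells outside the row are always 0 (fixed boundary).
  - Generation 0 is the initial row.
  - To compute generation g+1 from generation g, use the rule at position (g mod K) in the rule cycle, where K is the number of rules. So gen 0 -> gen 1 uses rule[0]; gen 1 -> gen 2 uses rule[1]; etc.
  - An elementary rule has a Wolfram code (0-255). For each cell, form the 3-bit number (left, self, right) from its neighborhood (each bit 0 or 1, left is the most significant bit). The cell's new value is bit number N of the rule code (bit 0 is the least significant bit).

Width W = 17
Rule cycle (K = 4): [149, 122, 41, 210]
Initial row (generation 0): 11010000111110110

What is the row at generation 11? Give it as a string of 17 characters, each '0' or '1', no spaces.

Answer: 10100111101011010

Derivation:
Gen 0: 11010000111110110
Gen 1 (rule 149): 00011110011100001
Gen 2 (rule 122): 00110011110110010
Gen 3 (rule 41): 10100010001100000
Gen 4 (rule 210): 00010101010110000
Gen 5 (rule 149): 11010101010001111
Gen 6 (rule 122): 11101010101011001
Gen 7 (rule 41): 10010101010110000
Gen 8 (rule 210): 01100000000011000
Gen 9 (rule 149): 00011111111000111
Gen 10 (rule 122): 00110000001101101
Gen 11 (rule 41): 10100111101011010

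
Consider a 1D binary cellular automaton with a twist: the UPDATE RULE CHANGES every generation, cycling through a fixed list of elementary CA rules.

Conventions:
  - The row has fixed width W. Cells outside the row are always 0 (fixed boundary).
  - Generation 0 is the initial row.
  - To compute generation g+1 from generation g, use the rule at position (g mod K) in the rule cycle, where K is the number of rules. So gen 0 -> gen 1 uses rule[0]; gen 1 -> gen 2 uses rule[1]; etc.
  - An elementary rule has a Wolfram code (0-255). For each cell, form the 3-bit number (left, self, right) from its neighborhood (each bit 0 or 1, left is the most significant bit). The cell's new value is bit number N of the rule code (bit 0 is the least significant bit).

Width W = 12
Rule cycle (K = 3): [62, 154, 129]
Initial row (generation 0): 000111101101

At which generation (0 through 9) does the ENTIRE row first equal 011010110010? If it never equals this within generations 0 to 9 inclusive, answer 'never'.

Gen 0: 000111101101
Gen 1 (rule 62): 001100011011
Gen 2 (rule 154): 011010110010
Gen 3 (rule 129): 000000000000
Gen 4 (rule 62): 000000000000
Gen 5 (rule 154): 000000000000
Gen 6 (rule 129): 111111111111
Gen 7 (rule 62): 100000000000
Gen 8 (rule 154): 010000000000
Gen 9 (rule 129): 000111111111

Answer: 2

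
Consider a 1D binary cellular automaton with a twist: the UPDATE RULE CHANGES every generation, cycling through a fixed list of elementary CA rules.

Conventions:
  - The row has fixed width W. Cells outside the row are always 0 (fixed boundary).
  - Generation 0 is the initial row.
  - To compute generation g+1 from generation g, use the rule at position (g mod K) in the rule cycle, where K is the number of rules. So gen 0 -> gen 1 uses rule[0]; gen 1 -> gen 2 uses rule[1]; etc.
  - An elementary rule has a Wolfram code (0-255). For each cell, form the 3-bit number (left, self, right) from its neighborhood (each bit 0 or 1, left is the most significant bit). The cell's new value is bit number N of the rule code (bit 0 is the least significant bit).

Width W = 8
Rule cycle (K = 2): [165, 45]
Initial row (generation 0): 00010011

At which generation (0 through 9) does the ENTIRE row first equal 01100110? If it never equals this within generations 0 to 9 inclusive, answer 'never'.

Gen 0: 00010011
Gen 1 (rule 165): 11010000
Gen 2 (rule 45): 10110111
Gen 3 (rule 165): 11001010
Gen 4 (rule 45): 10001110
Gen 5 (rule 165): 10100100
Gen 6 (rule 45): 11100101
Gen 7 (rule 165): 01000111
Gen 8 (rule 45): 01010100
Gen 9 (rule 165): 01111101

Answer: never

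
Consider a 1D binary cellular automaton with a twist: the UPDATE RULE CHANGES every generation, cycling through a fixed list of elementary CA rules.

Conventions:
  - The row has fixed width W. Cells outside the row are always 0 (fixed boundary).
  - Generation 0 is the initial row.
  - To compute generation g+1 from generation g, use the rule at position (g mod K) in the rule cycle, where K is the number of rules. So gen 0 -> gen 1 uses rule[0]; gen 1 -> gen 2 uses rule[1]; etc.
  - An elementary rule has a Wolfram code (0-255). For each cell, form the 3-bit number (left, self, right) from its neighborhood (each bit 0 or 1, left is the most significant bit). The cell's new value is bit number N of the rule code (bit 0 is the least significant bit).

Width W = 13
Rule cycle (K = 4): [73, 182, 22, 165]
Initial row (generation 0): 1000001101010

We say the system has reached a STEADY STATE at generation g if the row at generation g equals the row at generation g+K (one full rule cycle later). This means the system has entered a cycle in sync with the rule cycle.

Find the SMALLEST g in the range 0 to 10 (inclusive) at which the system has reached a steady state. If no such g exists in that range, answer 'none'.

Gen 0: 1000001101010
Gen 1 (rule 73): 0011101100000
Gen 2 (rule 182): 0101010010000
Gen 3 (rule 22): 1101011111000
Gen 4 (rule 165): 0011101110011
Gen 5 (rule 73): 1010101010011
Gen 6 (rule 182): 1111111111100
Gen 7 (rule 22): 0000000000010
Gen 8 (rule 165): 1111111111010
Gen 9 (rule 73): 1000000001000
Gen 10 (rule 182): 1100000011100
Gen 11 (rule 22): 0010000100010
Gen 12 (rule 165): 1010110101010
Gen 13 (rule 73): 0000110000000
Gen 14 (rule 182): 0001001000000

Answer: none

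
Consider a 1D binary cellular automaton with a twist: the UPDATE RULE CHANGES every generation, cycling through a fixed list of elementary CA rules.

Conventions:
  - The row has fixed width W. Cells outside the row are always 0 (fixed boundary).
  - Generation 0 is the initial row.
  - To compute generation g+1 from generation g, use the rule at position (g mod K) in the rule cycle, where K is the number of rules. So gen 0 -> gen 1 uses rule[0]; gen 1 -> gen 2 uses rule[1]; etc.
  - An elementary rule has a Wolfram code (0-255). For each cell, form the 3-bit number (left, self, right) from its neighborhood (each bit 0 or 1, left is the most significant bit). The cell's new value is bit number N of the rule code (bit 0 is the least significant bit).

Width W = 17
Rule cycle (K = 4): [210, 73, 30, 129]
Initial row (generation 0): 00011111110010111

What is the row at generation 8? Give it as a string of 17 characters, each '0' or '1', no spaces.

Gen 0: 00011111110010111
Gen 1 (rule 210): 00101111111100011
Gen 2 (rule 73): 10001000000101011
Gen 3 (rule 30): 11011100001101010
Gen 4 (rule 129): 00001001100000000
Gen 5 (rule 210): 00010110110000000
Gen 6 (rule 73): 11000110110111111
Gen 7 (rule 30): 10101100100100000
Gen 8 (rule 129): 00000000000001111

Answer: 00000000000001111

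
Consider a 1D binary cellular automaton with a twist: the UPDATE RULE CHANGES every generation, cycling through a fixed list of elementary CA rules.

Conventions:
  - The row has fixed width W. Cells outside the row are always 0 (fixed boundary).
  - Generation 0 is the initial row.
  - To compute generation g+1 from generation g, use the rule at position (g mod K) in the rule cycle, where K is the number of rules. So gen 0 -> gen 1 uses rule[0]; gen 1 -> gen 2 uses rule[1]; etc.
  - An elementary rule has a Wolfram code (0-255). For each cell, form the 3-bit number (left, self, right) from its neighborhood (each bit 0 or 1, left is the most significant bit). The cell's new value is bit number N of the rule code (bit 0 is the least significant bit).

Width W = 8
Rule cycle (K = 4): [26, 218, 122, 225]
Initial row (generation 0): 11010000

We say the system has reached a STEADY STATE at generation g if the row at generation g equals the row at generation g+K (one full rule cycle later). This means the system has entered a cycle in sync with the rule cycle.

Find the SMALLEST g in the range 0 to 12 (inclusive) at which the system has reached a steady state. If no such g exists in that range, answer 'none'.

Answer: 3

Derivation:
Gen 0: 11010000
Gen 1 (rule 26): 10001000
Gen 2 (rule 218): 01010100
Gen 3 (rule 122): 10101010
Gen 4 (rule 225): 01010100
Gen 5 (rule 26): 10000010
Gen 6 (rule 218): 01000101
Gen 7 (rule 122): 10101010
Gen 8 (rule 225): 01010100
Gen 9 (rule 26): 10000010
Gen 10 (rule 218): 01000101
Gen 11 (rule 122): 10101010
Gen 12 (rule 225): 01010100
Gen 13 (rule 26): 10000010
Gen 14 (rule 218): 01000101
Gen 15 (rule 122): 10101010
Gen 16 (rule 225): 01010100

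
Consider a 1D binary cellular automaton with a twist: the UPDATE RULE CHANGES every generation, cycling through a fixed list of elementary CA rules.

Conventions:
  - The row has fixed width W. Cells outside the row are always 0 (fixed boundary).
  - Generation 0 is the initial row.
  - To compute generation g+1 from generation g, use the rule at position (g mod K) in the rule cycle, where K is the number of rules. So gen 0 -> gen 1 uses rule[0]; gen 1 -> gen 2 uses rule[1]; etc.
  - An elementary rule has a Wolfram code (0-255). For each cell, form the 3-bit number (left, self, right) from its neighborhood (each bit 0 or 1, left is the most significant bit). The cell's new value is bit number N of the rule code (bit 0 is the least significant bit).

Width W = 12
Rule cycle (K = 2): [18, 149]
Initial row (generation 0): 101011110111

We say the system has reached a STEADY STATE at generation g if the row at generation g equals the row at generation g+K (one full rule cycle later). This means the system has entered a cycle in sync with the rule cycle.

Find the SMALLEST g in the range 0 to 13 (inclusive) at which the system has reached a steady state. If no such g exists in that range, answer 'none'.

Gen 0: 101011110111
Gen 1 (rule 18): 000000000000
Gen 2 (rule 149): 111111111111
Gen 3 (rule 18): 000000000000
Gen 4 (rule 149): 111111111111
Gen 5 (rule 18): 000000000000
Gen 6 (rule 149): 111111111111
Gen 7 (rule 18): 000000000000
Gen 8 (rule 149): 111111111111
Gen 9 (rule 18): 000000000000
Gen 10 (rule 149): 111111111111
Gen 11 (rule 18): 000000000000
Gen 12 (rule 149): 111111111111
Gen 13 (rule 18): 000000000000
Gen 14 (rule 149): 111111111111
Gen 15 (rule 18): 000000000000

Answer: 1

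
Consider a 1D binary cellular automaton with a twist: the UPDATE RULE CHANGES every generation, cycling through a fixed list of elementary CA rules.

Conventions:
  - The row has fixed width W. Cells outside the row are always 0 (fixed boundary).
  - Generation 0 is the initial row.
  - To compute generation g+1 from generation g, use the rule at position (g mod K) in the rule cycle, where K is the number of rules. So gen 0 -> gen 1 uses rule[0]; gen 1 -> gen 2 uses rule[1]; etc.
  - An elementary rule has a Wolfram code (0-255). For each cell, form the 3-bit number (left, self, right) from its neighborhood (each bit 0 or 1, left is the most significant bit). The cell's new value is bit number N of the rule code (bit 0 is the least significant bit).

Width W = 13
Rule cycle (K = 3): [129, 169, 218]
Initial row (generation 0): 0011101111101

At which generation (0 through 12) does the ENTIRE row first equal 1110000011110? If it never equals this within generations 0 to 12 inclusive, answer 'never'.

Gen 0: 0011101111101
Gen 1 (rule 129): 1001000111000
Gen 2 (rule 169): 0000010110011
Gen 3 (rule 218): 0000100111111
Gen 4 (rule 129): 1110000011110
Gen 5 (rule 169): 1100111011100
Gen 6 (rule 218): 1111111011110
Gen 7 (rule 129): 0111110001100
Gen 8 (rule 169): 0111100101001
Gen 9 (rule 218): 1111111000110
Gen 10 (rule 129): 0111110010000
Gen 11 (rule 169): 0111100000111
Gen 12 (rule 218): 1111110001111

Answer: 4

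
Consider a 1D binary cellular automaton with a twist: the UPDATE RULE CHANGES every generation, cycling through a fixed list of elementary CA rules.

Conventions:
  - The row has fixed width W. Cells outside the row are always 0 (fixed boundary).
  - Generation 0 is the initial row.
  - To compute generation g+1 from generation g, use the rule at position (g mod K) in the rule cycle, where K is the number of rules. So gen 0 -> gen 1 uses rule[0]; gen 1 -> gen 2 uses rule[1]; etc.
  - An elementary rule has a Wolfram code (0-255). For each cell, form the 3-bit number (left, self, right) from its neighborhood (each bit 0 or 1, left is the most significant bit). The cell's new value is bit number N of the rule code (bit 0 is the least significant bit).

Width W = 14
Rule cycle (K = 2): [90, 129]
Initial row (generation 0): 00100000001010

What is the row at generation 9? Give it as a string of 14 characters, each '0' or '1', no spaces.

Answer: 10110011000110

Derivation:
Gen 0: 00100000001010
Gen 1 (rule 90): 01010000010001
Gen 2 (rule 129): 00000111000100
Gen 3 (rule 90): 00001101101010
Gen 4 (rule 129): 11100000000000
Gen 5 (rule 90): 10110000000000
Gen 6 (rule 129): 00000111111111
Gen 7 (rule 90): 00001100000001
Gen 8 (rule 129): 11100001111100
Gen 9 (rule 90): 10110011000110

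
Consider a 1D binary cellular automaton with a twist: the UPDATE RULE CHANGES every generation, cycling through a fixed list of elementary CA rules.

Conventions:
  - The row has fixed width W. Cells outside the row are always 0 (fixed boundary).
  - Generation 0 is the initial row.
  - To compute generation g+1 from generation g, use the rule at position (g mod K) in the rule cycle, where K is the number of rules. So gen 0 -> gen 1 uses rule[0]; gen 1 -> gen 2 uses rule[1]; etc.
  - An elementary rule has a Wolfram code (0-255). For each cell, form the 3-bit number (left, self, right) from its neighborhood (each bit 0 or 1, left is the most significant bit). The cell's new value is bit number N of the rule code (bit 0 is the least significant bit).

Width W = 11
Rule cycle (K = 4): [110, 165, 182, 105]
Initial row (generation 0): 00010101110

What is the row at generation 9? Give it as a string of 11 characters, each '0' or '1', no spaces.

Answer: 10000011100

Derivation:
Gen 0: 00010101110
Gen 1 (rule 110): 00111111010
Gen 2 (rule 165): 10011110110
Gen 3 (rule 182): 11101101001
Gen 4 (rule 105): 10111110000
Gen 5 (rule 110): 11100010000
Gen 6 (rule 165): 01001010111
Gen 7 (rule 182): 11111111010
Gen 8 (rule 105): 10000001100
Gen 9 (rule 110): 10000011100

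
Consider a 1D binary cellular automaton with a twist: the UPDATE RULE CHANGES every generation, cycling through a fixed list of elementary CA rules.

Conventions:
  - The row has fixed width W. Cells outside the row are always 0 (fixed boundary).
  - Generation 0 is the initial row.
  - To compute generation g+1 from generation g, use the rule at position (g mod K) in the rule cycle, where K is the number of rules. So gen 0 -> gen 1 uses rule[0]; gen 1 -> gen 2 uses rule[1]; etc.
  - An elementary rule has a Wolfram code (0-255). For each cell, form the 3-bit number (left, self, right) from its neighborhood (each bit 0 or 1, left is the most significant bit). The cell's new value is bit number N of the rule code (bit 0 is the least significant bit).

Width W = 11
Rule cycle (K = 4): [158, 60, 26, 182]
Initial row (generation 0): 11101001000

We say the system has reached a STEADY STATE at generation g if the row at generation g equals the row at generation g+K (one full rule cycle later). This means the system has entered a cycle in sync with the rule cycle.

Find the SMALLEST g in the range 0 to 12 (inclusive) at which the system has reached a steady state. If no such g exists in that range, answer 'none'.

Gen 0: 11101001000
Gen 1 (rule 158): 11001111100
Gen 2 (rule 60): 10101000010
Gen 3 (rule 26): 00000100101
Gen 4 (rule 182): 00001111111
Gen 5 (rule 158): 00011111110
Gen 6 (rule 60): 00010000001
Gen 7 (rule 26): 00101000010
Gen 8 (rule 182): 01111100111
Gen 9 (rule 158): 11111011110
Gen 10 (rule 60): 10000110001
Gen 11 (rule 26): 01001101010
Gen 12 (rule 182): 11110011111
Gen 13 (rule 158): 11101111110
Gen 14 (rule 60): 10011000001
Gen 15 (rule 26): 01110100010
Gen 16 (rule 182): 10101110111

Answer: none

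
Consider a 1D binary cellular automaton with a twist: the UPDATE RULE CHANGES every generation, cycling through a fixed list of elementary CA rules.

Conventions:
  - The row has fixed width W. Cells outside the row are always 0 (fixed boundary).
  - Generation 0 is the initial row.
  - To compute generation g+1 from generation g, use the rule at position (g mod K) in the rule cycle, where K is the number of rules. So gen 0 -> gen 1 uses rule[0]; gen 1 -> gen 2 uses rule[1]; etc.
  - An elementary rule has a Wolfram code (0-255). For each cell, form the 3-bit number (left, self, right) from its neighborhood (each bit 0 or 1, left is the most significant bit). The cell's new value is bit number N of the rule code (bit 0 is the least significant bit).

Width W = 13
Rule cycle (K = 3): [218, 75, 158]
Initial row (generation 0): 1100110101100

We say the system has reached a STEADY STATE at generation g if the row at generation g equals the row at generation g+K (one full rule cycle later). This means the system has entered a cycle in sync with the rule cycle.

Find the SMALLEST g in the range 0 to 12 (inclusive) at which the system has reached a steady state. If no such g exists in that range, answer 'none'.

Answer: 3

Derivation:
Gen 0: 1100110101100
Gen 1 (rule 218): 1111110001110
Gen 2 (rule 75): 1000010111010
Gen 3 (rule 158): 1100110110011
Gen 4 (rule 218): 1111110111111
Gen 5 (rule 75): 1000010100001
Gen 6 (rule 158): 1100110110011
Gen 7 (rule 218): 1111110111111
Gen 8 (rule 75): 1000010100001
Gen 9 (rule 158): 1100110110011
Gen 10 (rule 218): 1111110111111
Gen 11 (rule 75): 1000010100001
Gen 12 (rule 158): 1100110110011
Gen 13 (rule 218): 1111110111111
Gen 14 (rule 75): 1000010100001
Gen 15 (rule 158): 1100110110011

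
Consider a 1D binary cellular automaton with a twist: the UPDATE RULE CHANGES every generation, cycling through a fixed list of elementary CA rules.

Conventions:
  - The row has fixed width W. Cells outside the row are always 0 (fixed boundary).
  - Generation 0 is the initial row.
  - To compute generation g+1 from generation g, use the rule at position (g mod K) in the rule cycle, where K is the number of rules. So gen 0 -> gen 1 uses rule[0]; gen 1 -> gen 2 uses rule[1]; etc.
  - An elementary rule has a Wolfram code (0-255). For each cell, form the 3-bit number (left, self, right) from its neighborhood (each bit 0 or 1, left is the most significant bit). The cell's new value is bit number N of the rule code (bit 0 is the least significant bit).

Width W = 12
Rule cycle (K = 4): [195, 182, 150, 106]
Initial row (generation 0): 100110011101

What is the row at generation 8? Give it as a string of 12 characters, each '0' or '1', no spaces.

Gen 0: 100110011101
Gen 1 (rule 195): 001010101100
Gen 2 (rule 182): 011111110010
Gen 3 (rule 150): 101111101111
Gen 4 (rule 106): 011000111001
Gen 5 (rule 195): 101011011010
Gen 6 (rule 182): 111100100111
Gen 7 (rule 150): 011011111010
Gen 8 (rule 106): 111110001100

Answer: 111110001100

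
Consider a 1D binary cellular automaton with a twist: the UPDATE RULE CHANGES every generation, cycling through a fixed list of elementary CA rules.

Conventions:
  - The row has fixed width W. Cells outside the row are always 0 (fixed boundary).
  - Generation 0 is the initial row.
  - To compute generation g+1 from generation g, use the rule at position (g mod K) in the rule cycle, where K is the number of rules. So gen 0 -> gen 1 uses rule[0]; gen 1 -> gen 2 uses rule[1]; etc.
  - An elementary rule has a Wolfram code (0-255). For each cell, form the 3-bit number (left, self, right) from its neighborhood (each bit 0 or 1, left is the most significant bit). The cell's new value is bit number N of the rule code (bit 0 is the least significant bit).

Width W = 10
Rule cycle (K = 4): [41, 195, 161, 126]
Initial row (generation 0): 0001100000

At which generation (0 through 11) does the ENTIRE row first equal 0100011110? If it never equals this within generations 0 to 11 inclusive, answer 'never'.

Gen 0: 0001100000
Gen 1 (rule 41): 1101001111
Gen 2 (rule 195): 0100010111
Gen 3 (rule 161): 0001001010
Gen 4 (rule 126): 0011111111
Gen 5 (rule 41): 1010000000
Gen 6 (rule 195): 0000111111
Gen 7 (rule 161): 1110011110
Gen 8 (rule 126): 1011110011
Gen 9 (rule 41): 0110000010
Gen 10 (rule 195): 1010111100
Gen 11 (rule 161): 0101011001

Answer: never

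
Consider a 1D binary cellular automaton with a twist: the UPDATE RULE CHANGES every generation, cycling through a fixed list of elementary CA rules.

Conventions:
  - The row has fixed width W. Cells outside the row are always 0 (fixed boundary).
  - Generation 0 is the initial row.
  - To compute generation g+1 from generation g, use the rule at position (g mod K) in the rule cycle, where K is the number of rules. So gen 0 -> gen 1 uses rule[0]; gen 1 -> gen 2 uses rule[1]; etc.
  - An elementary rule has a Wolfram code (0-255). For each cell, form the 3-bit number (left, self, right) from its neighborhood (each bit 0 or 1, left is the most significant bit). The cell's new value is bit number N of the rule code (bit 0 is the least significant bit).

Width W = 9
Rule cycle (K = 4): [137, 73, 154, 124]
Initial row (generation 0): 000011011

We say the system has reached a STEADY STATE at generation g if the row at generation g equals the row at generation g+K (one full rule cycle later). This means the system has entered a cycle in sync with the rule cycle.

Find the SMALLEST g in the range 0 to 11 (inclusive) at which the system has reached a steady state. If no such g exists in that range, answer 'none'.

Gen 0: 000011011
Gen 1 (rule 137): 111010010
Gen 2 (rule 73): 101000000
Gen 3 (rule 154): 000100000
Gen 4 (rule 124): 000110000
Gen 5 (rule 137): 110100111
Gen 6 (rule 73): 110000101
Gen 7 (rule 154): 101001000
Gen 8 (rule 124): 111101100
Gen 9 (rule 137): 111001001
Gen 10 (rule 73): 101000000
Gen 11 (rule 154): 000100000
Gen 12 (rule 124): 000110000
Gen 13 (rule 137): 110100111
Gen 14 (rule 73): 110000101
Gen 15 (rule 154): 101001000

Answer: none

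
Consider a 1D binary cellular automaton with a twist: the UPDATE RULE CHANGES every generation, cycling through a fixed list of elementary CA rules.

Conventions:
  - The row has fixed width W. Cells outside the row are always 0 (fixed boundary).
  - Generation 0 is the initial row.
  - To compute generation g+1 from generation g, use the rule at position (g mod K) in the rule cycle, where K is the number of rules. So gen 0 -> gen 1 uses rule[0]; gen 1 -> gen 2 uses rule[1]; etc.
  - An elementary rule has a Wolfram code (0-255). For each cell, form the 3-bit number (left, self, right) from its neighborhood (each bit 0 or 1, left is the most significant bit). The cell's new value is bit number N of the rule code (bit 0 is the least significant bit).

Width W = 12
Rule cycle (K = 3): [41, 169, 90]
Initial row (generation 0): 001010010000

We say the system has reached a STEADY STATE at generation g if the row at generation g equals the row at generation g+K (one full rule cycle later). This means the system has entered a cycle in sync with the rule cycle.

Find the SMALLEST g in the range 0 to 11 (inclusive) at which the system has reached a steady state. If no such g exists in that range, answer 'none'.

Gen 0: 001010010000
Gen 1 (rule 41): 100100000111
Gen 2 (rule 169): 000001110110
Gen 3 (rule 90): 000011010111
Gen 4 (rule 41): 111010101100
Gen 5 (rule 169): 110101011001
Gen 6 (rule 90): 110000011110
Gen 7 (rule 41): 100111010000
Gen 8 (rule 169): 000110100111
Gen 9 (rule 90): 001110011101
Gen 10 (rule 41): 101000010010
Gen 11 (rule 169): 010011000000
Gen 12 (rule 90): 101111100000
Gen 13 (rule 41): 011000001111
Gen 14 (rule 169): 010011101110

Answer: none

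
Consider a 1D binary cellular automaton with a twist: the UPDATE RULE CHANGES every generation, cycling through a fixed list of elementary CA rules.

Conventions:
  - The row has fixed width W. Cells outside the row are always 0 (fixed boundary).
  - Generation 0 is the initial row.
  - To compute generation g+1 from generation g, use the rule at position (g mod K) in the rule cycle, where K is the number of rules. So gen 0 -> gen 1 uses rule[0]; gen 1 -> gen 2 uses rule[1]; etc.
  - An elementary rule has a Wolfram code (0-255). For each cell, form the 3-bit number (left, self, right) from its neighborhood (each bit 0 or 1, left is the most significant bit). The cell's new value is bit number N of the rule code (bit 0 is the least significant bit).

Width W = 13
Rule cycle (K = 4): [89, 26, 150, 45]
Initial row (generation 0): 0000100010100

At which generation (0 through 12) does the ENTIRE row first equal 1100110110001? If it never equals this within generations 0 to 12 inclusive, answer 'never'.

Gen 0: 0000100010100
Gen 1 (rule 89): 1110011000011
Gen 2 (rule 26): 1001110100110
Gen 3 (rule 150): 1110100111001
Gen 4 (rule 45): 1001100100001
Gen 5 (rule 89): 0101110011100
Gen 6 (rule 26): 1001001110010
Gen 7 (rule 150): 1111110101111
Gen 8 (rule 45): 1000001111000
Gen 9 (rule 89): 0111101001111
Gen 10 (rule 26): 1100000111000
Gen 11 (rule 150): 0010001010100
Gen 12 (rule 45): 1010101111101

Answer: never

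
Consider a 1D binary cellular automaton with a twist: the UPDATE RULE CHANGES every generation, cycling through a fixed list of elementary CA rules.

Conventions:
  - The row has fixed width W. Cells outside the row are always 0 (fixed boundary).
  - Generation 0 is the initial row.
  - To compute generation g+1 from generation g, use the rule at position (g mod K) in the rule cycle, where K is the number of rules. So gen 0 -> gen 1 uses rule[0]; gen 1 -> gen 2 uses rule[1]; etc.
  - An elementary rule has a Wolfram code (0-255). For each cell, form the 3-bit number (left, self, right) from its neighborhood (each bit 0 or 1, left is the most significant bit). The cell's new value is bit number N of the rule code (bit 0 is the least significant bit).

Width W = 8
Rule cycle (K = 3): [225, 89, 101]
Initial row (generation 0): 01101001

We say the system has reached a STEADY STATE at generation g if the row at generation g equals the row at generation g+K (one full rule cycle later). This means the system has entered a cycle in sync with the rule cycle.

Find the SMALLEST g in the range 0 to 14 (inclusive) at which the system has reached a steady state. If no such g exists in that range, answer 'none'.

Gen 0: 01101001
Gen 1 (rule 225): 00110000
Gen 2 (rule 89): 10111111
Gen 3 (rule 101): 11000001
Gen 4 (rule 225): 01011100
Gen 5 (rule 89): 00010111
Gen 6 (rule 101): 11011001
Gen 7 (rule 225): 01101000
Gen 8 (rule 89): 01100111
Gen 9 (rule 101): 00100001
Gen 10 (rule 225): 10001100
Gen 11 (rule 89): 01101111
Gen 12 (rule 101): 00110001
Gen 13 (rule 225): 10010100
Gen 14 (rule 89): 01000011
Gen 15 (rule 101): 01011001
Gen 16 (rule 225): 00101000
Gen 17 (rule 89): 10000111

Answer: none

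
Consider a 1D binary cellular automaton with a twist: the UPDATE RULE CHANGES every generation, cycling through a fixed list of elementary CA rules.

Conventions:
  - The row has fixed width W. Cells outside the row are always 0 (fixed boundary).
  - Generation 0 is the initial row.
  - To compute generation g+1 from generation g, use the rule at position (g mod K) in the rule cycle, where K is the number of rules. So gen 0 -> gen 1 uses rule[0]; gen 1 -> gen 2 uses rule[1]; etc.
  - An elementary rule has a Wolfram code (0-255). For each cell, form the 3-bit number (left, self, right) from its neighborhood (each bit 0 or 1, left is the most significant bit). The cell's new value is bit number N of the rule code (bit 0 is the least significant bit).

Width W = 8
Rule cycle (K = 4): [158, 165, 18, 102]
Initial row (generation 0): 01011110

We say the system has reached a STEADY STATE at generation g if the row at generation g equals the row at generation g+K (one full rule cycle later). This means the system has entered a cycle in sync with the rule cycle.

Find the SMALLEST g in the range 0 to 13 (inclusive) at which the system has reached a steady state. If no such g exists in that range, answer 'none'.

Answer: 7

Derivation:
Gen 0: 01011110
Gen 1 (rule 158): 11011101
Gen 2 (rule 165): 00101011
Gen 3 (rule 18): 01000000
Gen 4 (rule 102): 11000000
Gen 5 (rule 158): 10100000
Gen 6 (rule 165): 11101111
Gen 7 (rule 18): 00000000
Gen 8 (rule 102): 00000000
Gen 9 (rule 158): 00000000
Gen 10 (rule 165): 11111111
Gen 11 (rule 18): 00000000
Gen 12 (rule 102): 00000000
Gen 13 (rule 158): 00000000
Gen 14 (rule 165): 11111111
Gen 15 (rule 18): 00000000
Gen 16 (rule 102): 00000000
Gen 17 (rule 158): 00000000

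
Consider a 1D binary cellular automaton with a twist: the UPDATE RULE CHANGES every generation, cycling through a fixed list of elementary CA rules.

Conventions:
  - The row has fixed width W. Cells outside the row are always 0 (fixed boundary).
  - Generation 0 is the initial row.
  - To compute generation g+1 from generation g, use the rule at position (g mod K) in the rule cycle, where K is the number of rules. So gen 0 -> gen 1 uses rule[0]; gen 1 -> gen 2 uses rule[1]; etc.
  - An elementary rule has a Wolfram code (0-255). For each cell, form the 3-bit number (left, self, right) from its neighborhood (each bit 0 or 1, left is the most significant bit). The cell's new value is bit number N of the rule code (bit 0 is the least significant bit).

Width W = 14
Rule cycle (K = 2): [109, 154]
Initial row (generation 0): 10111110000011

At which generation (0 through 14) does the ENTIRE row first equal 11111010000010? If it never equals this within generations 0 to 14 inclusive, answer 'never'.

Gen 0: 10111110000011
Gen 1 (rule 109): 11100010111011
Gen 2 (rule 154): 11010100110010
Gen 3 (rule 109): 11111100110010
Gen 4 (rule 154): 11111011101101
Gen 5 (rule 109): 10001110111111
Gen 6 (rule 154): 01011100111110
Gen 7 (rule 109): 01110100100010
Gen 8 (rule 154): 11100011010101
Gen 9 (rule 109): 10101011111111
Gen 10 (rule 154): 00000011111110
Gen 11 (rule 109): 11111010000010
Gen 12 (rule 154): 11110001000101
Gen 13 (rule 109): 10010101010111
Gen 14 (rule 154): 01100000000110

Answer: 11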